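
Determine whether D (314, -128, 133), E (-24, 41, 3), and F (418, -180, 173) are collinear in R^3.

Yes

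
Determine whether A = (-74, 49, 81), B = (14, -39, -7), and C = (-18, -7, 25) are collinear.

AB = (88, -88, -88), AC = (56, -56, -56).
Each component of AC is 7/11 times the corresponding component of AB, so AC = 7/11·AB and the points are collinear.

Yes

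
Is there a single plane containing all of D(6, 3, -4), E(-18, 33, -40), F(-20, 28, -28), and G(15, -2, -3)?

Yes

A normal to the plane through D, E, F is n = DE × DF = (180, 360, 180).
The plane has equation n·P = 1440. For G: n·G = 1440.
Equal, so G lies in the plane and all four are coplanar.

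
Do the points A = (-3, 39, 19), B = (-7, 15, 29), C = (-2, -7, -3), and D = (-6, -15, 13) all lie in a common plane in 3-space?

Yes

With A as base: AB = (-4, -24, 10), AC = (1, -46, -22), AD = (-3, -54, -6).
AC × AD = (-912, 72, -192).
AB · (AC × AD) = 0.
The scalar triple product vanishes, so the four points are coplanar.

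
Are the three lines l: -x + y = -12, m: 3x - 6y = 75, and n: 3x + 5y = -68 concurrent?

Yes

Intersecting l and m: solving the 2×2 system gives (x, y) = (-1, -13).
Substitute into n: (3)(-1) + (5)(-13) = -68.
This equals -68, so (-1, -13) lies on all three lines and they are concurrent.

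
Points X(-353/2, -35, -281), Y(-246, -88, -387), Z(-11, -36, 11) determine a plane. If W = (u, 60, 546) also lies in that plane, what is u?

619/2

The plane through X, Y, Z has equation −15582x + 2751y + 8841z = 169617.
Substituting W: (-15582)u + (4992246) = 169617, so u = 619/2.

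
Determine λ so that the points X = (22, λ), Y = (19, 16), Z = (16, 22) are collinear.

10

Collinearity: (X − Y) must be parallel to (Z − Y) = (-3, 6).
Cross-multiplying the components: (λ − 16)·(-3) = (3)·(6).
Solving gives λ = 10.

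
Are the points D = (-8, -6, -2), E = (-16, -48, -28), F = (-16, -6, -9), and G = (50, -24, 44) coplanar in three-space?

No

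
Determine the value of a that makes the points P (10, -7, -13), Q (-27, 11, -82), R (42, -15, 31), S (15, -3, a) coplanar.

Normal to plane PQR: n = (240, -580, -280); plane equation n·X = 10100.
Requiring n·S = 10100: (-280)a + (5340) = 10100.
So a = -17.

-17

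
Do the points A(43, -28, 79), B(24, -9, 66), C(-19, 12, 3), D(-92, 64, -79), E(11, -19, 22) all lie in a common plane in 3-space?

The plane through A, B, C has normal n = AB × AC = (-924, -638, 418) and equation n·P = 11154.
Checking the remaining points: n·D = 11154, n·E = 11154.
All equal 11154, so all 5 points lie in one plane.

Yes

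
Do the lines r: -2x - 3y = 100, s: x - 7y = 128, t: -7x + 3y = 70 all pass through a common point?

Lines aᵢx + bᵢy = cᵢ with pairwise distinct directions are concurrent exactly when det[aᵢ bᵢ cᵢ] = 0.
Here the determinant is 46.
Nonzero, so no common point exists.

No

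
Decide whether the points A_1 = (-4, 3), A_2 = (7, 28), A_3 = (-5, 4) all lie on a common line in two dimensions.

No

A_1A_2 = (11, 25), A_1A_3 = (-1, 1).
If collinear, A_1A_3 would be a scalar multiple of A_1A_2. But (11)·(1) ≠ (25)·(-1) (difference 36), so they are not parallel; the points are not collinear.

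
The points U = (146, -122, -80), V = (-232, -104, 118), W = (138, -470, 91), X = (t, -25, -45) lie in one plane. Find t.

The points are coplanar iff UV · (UW × UX) = 0.
Expanding, this is linear in t: (71982)t + (215946) = 0.
So t = -3.

-3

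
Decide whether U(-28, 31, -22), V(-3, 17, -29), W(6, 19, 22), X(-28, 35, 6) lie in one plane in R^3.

No

A normal to the plane through U, V, W is n = UV × UW = (-700, -1338, 176).
The plane has equation n·P = -25750. For X: n·X = -26174.
-26174 ≠ -25750, so X is off the plane.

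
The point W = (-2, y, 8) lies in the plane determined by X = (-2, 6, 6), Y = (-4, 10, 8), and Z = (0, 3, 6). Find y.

A normal to the plane is n = XY × XZ = (6, 4, -2).
W lies in the plane iff n · XW = 0.
This gives (4)y + (-28) = 0, so y = 7.

7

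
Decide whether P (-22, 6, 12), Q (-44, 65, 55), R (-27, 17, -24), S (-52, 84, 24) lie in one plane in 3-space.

Yes

With P as base: PQ = (-22, 59, 43), PR = (-5, 11, -36), PS = (-30, 78, 12).
PR × PS = (2940, 1140, -60).
PQ · (PR × PS) = 0.
The scalar triple product vanishes, so the four points are coplanar.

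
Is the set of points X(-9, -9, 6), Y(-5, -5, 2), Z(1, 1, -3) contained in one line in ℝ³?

No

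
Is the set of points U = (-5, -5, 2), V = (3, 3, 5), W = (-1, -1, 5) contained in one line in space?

No

UV = (8, 8, 3), UW = (4, 4, 3).
UV × UW = (12, -12, 0).
The cross product is nonzero, so the points do not lie on one line.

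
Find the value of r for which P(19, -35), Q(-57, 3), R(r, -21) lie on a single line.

Collinearity: (R − P) must be parallel to (Q − P) = (-76, 38).
Cross-multiplying the components: (r − 19)·(38) = (14)·(-76).
Solving gives r = -9.

-9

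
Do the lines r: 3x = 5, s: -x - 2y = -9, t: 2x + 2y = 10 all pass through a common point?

Intersecting r and s: solving the 2×2 system gives (x, y) = (5/3, 11/3).
Substitute into t: (2)(5/3) + (2)(11/3) = 32/3.
But t requires 10 ≠ 32/3, so the three lines have no common point.

No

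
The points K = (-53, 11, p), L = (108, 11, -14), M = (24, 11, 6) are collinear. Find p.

Collinearity requires KL × KM = 0; each component is linear in p.
The y-component gives (84)p + (-2044) = 0, so p = 73/3.
The remaining components then also vanish.

73/3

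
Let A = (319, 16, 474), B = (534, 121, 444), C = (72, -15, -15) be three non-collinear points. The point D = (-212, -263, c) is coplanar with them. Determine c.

Coplanarity requires AB · (AC × AD) = 0.
AB = (215, 105, -30), AC = (-247, -31, -489); the triple product is linear in c with coefficient 19270 and constant term -12776010.
Setting it to zero: c = 663.

663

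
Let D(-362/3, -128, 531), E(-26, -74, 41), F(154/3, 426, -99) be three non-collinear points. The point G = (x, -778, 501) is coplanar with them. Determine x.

Coplanarity requires DE · (DF × DG) = 0.
DE = (284/3, 54, -490), DF = (172, 554, -630); the triple product is linear in x with coefficient 237440 and constant term 130117120/3.
Setting it to zero: x = -548/3.

-548/3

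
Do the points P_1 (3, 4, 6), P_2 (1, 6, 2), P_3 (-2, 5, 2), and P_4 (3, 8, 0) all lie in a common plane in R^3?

The four points are coplanar iff the 3×3 determinant with rows P_1P_2, P_1P_3, P_1P_4 is zero.
Rows: (-2, 2, -4), (-5, 1, -4), (0, 4, -6).
Expanding along the first row: (-2)(10) − (2)(30) + (-4)(-20) = 0.
Zero determinant ⇒ coplanar.

Yes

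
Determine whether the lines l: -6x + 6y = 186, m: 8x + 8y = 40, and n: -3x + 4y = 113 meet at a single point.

No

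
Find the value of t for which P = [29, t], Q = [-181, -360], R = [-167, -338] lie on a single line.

-30

Collinearity: (P − Q) must be parallel to (R − Q) = (14, 22).
Cross-multiplying the components: (t − (-360))·(14) = (210)·(22).
Solving gives t = -30.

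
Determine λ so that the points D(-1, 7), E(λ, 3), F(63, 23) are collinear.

-17

The three points are collinear iff det[DE; DF] = 0.
This determinant is linear in λ: (16)λ + (272) = 0, so λ = -17.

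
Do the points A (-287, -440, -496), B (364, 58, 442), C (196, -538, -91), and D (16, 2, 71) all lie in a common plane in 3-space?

With A as base: AB = (651, 498, 938), AC = (483, -98, 405), AD = (303, 442, 567).
AC × AD = (-234576, -151146, 243180).
AB · (AC × AD) = 123156.
Since 123156 ≠ 0, the four points are not coplanar.

No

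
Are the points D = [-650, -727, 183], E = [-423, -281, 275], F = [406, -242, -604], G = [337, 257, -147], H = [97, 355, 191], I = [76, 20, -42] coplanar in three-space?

The plane through D, E, F has normal n = DE × DF = (-395622, 275801, -360881) and equation n·P = -9394250.
Checking the remaining points: n·G = -9394250, n·H = -9394250, n·I = -9394250.
All equal -9394250, so all 6 points lie in one plane.

Yes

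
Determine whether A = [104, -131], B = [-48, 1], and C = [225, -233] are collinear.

No

AB = (-152, 132), AC = (121, -102).
det[AB; AC] = (-152)(-102) − (132)(121) = -468.
The determinant is nonzero, so they are not collinear.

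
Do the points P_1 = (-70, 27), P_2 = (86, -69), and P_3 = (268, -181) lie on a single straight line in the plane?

Yes

P_1P_2 = (156, -96), P_1P_3 = (338, -208).
det[P_1P_2; P_1P_3] = (156)(-208) − (-96)(338) = 0.
The determinant is zero, so the points are collinear.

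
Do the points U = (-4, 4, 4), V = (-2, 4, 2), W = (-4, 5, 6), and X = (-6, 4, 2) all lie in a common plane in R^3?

With U as base: UV = (2, 0, -2), UW = (0, 1, 2), UX = (-2, 0, -2).
UW × UX = (-2, -4, 2).
UV · (UW × UX) = -8.
Since -8 ≠ 0, the four points are not coplanar.

No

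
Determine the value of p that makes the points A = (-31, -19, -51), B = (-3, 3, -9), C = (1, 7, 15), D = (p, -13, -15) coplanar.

Normal to plane ABC: n = (360, -504, 24); plane equation n·P = -2808.
Requiring n·D = -2808: (360)p + (6192) = -2808.
So p = -25.

-25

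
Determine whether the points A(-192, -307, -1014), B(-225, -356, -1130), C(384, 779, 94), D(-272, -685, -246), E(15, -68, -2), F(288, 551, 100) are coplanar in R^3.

The plane through A, B, C has normal n = AB × AC = (71684, -30252, -7614) and equation n·P = 3244632.
Checking the remaining points: n·D = 3097616, n·E = 3147624, n·F = 3214740.
Since n·D = 3097616 ≠ 3244632, D is off the plane and the points are not all coplanar.

No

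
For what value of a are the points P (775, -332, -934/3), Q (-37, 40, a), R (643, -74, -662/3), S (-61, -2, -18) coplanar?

Coplanarity ⇔ det[PQ; PR; PS] = 0.
Expanding, this is linear in a: (172128)a + (2639296) = 0.
So a = -46/3.

-46/3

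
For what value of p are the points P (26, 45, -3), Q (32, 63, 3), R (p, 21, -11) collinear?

Collinearity requires PQ × PR = 0; each component is linear in p.
The y-component gives (6)p + (-108) = 0, so p = 18.
The remaining components then also vanish.

18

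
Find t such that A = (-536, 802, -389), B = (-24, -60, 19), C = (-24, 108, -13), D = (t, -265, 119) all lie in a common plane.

104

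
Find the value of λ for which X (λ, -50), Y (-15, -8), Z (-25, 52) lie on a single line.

-8

The three points are collinear iff det[XY; XZ] = 0.
This determinant is linear in λ: (-60)λ + (-480) = 0, so λ = -8.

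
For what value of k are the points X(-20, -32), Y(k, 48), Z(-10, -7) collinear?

The three points are collinear iff det[XY; XZ] = 0.
This determinant is linear in k: (25)k + (-300) = 0, so k = 12.

12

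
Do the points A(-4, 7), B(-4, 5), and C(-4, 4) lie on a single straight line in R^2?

Yes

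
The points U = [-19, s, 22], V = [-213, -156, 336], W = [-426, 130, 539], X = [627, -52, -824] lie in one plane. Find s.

26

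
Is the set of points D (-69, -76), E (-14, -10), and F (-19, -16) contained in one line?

DE = (55, 66), DF = (50, 60).
Twice the signed area of △DEF is (55)(60) − (66)(50) = 0.
The triangle is degenerate (zero area), so the points are collinear.

Yes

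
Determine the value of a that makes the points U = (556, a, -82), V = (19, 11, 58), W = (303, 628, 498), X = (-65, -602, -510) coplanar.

222

The points are coplanar iff UV · (UW × UX) = 0.
Expanding, this is linear in a: (-124352)a + (27606144) = 0.
So a = 222.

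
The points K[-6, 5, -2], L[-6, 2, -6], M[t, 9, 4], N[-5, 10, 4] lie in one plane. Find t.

The points are coplanar iff KL · (KM × KN) = 0.
Expanding, this is linear in t: (-2)t + (-14) = 0.
So t = -7.

-7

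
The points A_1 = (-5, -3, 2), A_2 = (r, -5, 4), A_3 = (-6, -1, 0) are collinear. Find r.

-4

Collinearity requires A_1A_2 × A_1A_3 = 0; each component is linear in r.
The y-component gives (2)r + (8) = 0, so r = -4.
The remaining components then also vanish.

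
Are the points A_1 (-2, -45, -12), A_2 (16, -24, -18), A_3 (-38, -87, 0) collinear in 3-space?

Yes

A_1A_2 = (18, 21, -6), A_1A_3 = (-36, -42, 12).
Each component of A_1A_3 is -2 times the corresponding component of A_1A_2, so A_1A_3 = -2·A_1A_2 and the points are collinear.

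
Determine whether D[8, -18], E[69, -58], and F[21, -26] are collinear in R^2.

No

DE = (61, -40), DF = (13, -8).
Twice the signed area of △DEF is (61)(-8) − (-40)(13) = 32.
The area is nonzero, so the three points are not collinear.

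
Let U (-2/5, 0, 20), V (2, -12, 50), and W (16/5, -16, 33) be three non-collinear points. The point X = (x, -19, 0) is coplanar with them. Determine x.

The plane through U, V, W has equation 324x + (384/5)y + (24/5)z = -168/5.
Substituting X: (324)x + (-7296/5) = -168/5, so x = 22/5.

22/5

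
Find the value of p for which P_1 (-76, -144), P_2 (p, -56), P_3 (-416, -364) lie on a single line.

60

Collinearity: (P_2 − P_1) must be parallel to (P_3 − P_1) = (-340, -220).
Cross-multiplying the components: (p − (-76))·(-220) = (88)·(-340).
Solving gives p = 60.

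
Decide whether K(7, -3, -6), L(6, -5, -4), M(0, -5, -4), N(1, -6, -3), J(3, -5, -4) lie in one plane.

Yes

The plane through K, L, M has normal n = KL × KM = (0, -12, -12) and equation n·P = 108.
Checking the remaining points: n·N = 108, n·J = 108.
All equal 108, so all 5 points lie in one plane.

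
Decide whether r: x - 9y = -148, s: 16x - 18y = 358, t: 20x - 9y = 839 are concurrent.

Lines aᵢx + bᵢy = cᵢ with pairwise distinct directions are concurrent exactly when det[aᵢ bᵢ cᵢ] = 0.
Here the determinant is 12528.
Nonzero, so no common point exists.

No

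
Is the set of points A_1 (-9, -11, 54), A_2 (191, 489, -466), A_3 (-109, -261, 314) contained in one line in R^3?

A_1A_2 = (200, 500, -520), A_1A_3 = (-100, -250, 260).
A_1A_2 × A_1A_3 = (0, 0, 0).
The cross product vanishes, so the three points are collinear.

Yes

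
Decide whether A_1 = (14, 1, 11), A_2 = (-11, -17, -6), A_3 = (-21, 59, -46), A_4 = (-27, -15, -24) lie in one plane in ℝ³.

The four points are coplanar iff the 3×3 determinant with rows A_1A_2, A_1A_3, A_1A_4 is zero.
Rows: (-25, -18, -17), (-35, 58, -57), (-41, -16, -35).
Expanding along the first row: (-25)(-2942) − (-18)(-1112) + (-17)(2938) = 3588.
Nonzero ⇒ not coplanar.

No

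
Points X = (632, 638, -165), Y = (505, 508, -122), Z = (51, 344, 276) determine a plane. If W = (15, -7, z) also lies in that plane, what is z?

33

The plane through X, Y, Z has equation −44688x + 31024y − 38192z = -2147824.
Substituting W: (-38192)z + (-887488) = -2147824, so z = 33.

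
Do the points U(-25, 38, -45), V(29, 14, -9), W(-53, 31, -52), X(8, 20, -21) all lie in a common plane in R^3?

Yes

With U as base: UV = (54, -24, 36), UW = (-28, -7, -7), UX = (33, -18, 24).
UW × UX = (-294, 441, 735).
UV · (UW × UX) = 0.
The scalar triple product vanishes, so the four points are coplanar.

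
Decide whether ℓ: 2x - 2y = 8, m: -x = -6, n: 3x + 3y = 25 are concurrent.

Intersecting ℓ and m: solving the 2×2 system gives (x, y) = (6, 2).
Substitute into n: (3)(6) + (3)(2) = 24.
But n requires 25 ≠ 24, so the three lines have no common point.

No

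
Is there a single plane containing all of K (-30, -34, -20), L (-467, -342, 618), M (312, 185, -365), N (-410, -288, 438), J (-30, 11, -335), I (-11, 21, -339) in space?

Yes

The plane through K, L, M has normal n = KL × KM = (-33462, 67431, 9633) and equation n·P = -1481454.
Checking the remaining points: n·N = -1481454, n·J = -1481454, n·I = -1481454.
All equal -1481454, so all 6 points lie in one plane.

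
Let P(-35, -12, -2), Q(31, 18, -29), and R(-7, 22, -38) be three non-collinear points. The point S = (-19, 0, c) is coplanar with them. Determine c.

A normal to the plane is n = PQ × PR = (-162, 1620, 1404).
S lies in the plane iff n · PS = 0.
This gives (1404)c + (19656) = 0, so c = -14.

-14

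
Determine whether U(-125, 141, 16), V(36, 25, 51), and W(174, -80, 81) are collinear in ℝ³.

UV = (161, -116, 35), UW = (299, -221, 65).
UV × UW = (195, 0, -897).
The cross product is nonzero, so the points do not lie on one line.

No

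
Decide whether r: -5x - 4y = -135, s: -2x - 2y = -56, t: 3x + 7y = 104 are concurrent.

Lines aᵢx + bᵢy = cᵢ with pairwise distinct directions are concurrent exactly when det[aᵢ bᵢ cᵢ] = 0.
Here the determinant is 0.
It vanishes, so the lines are concurrent at (23, 5).

Yes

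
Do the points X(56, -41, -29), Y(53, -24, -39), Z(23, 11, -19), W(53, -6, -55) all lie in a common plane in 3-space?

Yes

The four points are coplanar iff the 3×3 determinant with rows XY, XZ, XW is zero.
Rows: (-3, 17, -10), (-33, 52, 10), (-3, 35, -26).
Expanding along the first row: (-3)(-1702) − (17)(888) + (-10)(-999) = 0.
Zero determinant ⇒ coplanar.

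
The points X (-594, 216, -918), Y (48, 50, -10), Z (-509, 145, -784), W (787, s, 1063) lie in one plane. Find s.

-240

Normal to plane XYZ: n = (42224, -8848, -31472); plane equation n·P = 1899072.
Requiring n·W = 1899072: (-8848)s + (-224448) = 1899072.
So s = -240.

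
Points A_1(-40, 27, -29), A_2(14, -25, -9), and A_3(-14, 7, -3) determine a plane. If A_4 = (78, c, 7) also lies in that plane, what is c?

The plane through A_1, A_2, A_3 has equation −952x − 884y + 272z = 6324.
Substituting A_4: (-884)c + (-72352) = 6324, so c = -89.

-89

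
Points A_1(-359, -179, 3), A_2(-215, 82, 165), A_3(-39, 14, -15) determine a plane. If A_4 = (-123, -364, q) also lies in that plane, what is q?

-330

A normal to the plane is n = A_1A_2 × A_1A_3 = (-35964, 54432, -55728).
A_4 lies in the plane iff n · A_1A_4 = 0.
This gives (-55728)q + (-18390240) = 0, so q = -330.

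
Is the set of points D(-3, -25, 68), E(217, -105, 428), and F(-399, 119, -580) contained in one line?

Yes

DE = (220, -80, 360), DF = (-396, 144, -648).
Each component of DF is -9/5 times the corresponding component of DE, so DF = -9/5·DE and the points are collinear.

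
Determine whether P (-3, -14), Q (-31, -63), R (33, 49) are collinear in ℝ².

Yes

PQ = (-28, -49), PR = (36, 63).
Twice the signed area of △PQR is (-28)(63) − (-49)(36) = 0.
The triangle is degenerate (zero area), so the points are collinear.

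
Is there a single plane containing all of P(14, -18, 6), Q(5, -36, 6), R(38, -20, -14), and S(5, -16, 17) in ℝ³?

No

A normal to the plane through P, Q, R is n = PQ × PR = (360, -180, 450).
The plane has equation n·X = 10980. For S: n·S = 12330.
12330 ≠ 10980, so S is off the plane.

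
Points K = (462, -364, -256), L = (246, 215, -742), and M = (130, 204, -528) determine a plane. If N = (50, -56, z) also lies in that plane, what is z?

-8

Coplanarity requires KL · (KM × KN) = 0.
KL = (-216, 579, -486), KM = (-332, 568, -272); the triple product is linear in z with coefficient 69540 and constant term 556320.
Setting it to zero: z = -8.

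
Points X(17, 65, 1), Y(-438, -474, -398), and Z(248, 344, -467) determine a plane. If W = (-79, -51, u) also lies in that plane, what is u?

202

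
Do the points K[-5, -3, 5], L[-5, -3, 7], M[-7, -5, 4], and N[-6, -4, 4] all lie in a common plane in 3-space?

Yes

With K as base: KL = (0, 0, 2), KM = (-2, -2, -1), KN = (-1, -1, -1).
KM × KN = (1, -1, 0).
KL · (KM × KN) = 0.
The scalar triple product vanishes, so the four points are coplanar.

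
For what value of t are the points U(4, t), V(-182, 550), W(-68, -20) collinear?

The three points are collinear iff det[UV; UW] = 0.
This determinant is linear in t: (114)t + (43320) = 0, so t = -380.

-380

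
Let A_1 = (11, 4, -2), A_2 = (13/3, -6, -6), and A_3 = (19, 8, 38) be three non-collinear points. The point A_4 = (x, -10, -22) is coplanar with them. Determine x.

A normal to the plane is n = A_1A_2 × A_1A_3 = (-384, 704/3, 160/3).
A_4 lies in the plane iff n · A_1A_4 = 0.
This gives (-384)x + (-128) = 0, so x = -1/3.

-1/3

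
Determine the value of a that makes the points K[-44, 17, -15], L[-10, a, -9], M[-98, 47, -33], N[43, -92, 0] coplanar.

Normal to plane KMN: n = (-1512, -756, 3276); plane equation n·P = 4536.
Requiring n·L = 4536: (-756)a + (-14364) = 4536.
So a = -25.

-25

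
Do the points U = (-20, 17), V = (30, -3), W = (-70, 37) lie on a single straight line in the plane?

Yes

UV = (50, -20), UW = (-50, 20).
Checking proportionality: UW = -1·UV, so the vectors are parallel and the points are collinear.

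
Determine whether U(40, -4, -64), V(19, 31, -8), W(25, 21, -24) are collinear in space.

Yes

UV = (-21, 35, 56), UW = (-15, 25, 40).
Each component of UW is 5/7 times the corresponding component of UV, so UW = 5/7·UV and the points are collinear.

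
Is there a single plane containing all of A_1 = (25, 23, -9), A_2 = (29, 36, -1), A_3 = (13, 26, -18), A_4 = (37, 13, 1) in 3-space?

No

The four points are coplanar iff the 3×3 determinant with rows A_1A_2, A_1A_3, A_1A_4 is zero.
Rows: (4, 13, 8), (-12, 3, -9), (12, -10, 10).
Expanding along the first row: (4)(-60) − (13)(-12) + (8)(84) = 588.
Nonzero ⇒ not coplanar.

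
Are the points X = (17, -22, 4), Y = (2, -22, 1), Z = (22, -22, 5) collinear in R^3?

XY = (-15, 0, -3), XZ = (5, 0, 1).
Each component of XZ is -1/3 times the corresponding component of XY, so XZ = -1/3·XY and the points are collinear.

Yes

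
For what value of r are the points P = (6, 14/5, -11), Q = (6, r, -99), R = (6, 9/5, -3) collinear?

69/5

Direction PR = (0, -1, 8). From the z-coordinate of Q, the parameter along the line is τ = (-99 − (-11))/8 = -11.
Then r = 14/5 + (-11)·(-1) = 69/5.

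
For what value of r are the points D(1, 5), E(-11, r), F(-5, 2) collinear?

The three points are collinear iff det[DE; DF] = 0.
This determinant is linear in r: (6)r + (6) = 0, so r = -1.

-1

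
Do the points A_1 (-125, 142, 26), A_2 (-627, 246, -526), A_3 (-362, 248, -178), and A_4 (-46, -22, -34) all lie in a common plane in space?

Yes

A normal to the plane through A_1, A_2, A_3 is n = A_1A_2 × A_1A_3 = (37296, 28416, -28564).
The plane has equation n·P = -1369592. For A_4: n·A_4 = -1369592.
Equal, so A_4 lies in the plane and all four are coplanar.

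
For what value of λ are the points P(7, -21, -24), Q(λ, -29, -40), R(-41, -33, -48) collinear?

-25

Direction PR = (-48, -12, -24). From the y-coordinate of Q, the parameter along the line is τ = (-29 − (-21))/(-12) = 2/3.
Then λ = 7 + 2/3·(-48) = -25.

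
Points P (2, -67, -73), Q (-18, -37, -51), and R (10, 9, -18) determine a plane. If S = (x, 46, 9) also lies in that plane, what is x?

Coplanarity requires PQ · (PR × PS) = 0.
PQ = (-20, 30, 22), PR = (8, 76, 55); the triple product is linear in x with coefficient -22 and constant term -88.
Setting it to zero: x = -4.

-4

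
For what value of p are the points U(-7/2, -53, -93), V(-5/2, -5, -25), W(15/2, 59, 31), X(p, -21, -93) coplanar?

Coplanarity ⇔ det[UV; UW; UX] = 0.
Expanding, this is linear in p: (-1664)p + (14144) = 0.
So p = 17/2.

17/2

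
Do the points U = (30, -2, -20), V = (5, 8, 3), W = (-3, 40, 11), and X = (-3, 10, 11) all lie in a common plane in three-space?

A normal to the plane through U, V, W is n = UV × UW = (-656, 16, -720).
The plane has equation n·P = -5312. For X: n·X = -5792.
-5792 ≠ -5312, so X is off the plane.

No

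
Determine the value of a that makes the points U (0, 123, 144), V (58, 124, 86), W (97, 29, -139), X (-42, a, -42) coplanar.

The points are coplanar iff UV · (UW × UX) = 0.
Expanding, this is linear in a: (10788)a + (-53940) = 0.
So a = 5.

5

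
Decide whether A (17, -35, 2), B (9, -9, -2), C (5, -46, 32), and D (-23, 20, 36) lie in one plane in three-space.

Yes

A normal to the plane through A, B, C is n = AB × AC = (736, 288, 400).
The plane has equation n·P = 3232. For D: n·D = 3232.
Equal, so D lies in the plane and all four are coplanar.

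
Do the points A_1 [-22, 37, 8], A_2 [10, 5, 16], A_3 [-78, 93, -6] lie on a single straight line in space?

Yes

A_1A_2 = (32, -32, 8), A_1A_3 = (-56, 56, -14).
A_1A_2 × A_1A_3 = (0, 0, 0).
The cross product vanishes, so the three points are collinear.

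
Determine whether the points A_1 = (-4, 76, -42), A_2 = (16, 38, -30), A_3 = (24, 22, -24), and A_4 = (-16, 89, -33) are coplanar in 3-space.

No

A normal to the plane through A_1, A_2, A_3 is n = A_1A_2 × A_1A_3 = (-36, -24, -16).
The plane has equation n·P = -1008. For A_4: n·A_4 = -1032.
-1032 ≠ -1008, so A_4 is off the plane.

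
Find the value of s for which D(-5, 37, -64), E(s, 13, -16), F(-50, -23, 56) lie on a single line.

Collinearity requires DE × DF = 0; each component is linear in s.
The y-component gives (-120)s + (-2760) = 0, so s = -23.
The remaining components then also vanish.

-23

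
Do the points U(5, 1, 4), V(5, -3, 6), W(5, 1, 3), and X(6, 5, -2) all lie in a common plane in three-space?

A normal to the plane through U, V, W is n = UV × UW = (4, 0, 0).
The plane has equation n·P = 20. For X: n·X = 24.
24 ≠ 20, so X is off the plane.

No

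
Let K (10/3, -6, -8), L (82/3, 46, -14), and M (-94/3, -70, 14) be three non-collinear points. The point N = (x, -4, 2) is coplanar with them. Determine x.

A normal to the plane is n = KL × KM = (760, -320, 800/3).
N lies in the plane iff n · KN = 0.
This gives (760)x + (-1520/3) = 0, so x = 2/3.

2/3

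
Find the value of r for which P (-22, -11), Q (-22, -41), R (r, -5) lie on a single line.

Collinearity: (R − P) must be parallel to (Q − P) = (0, -30).
Cross-multiplying the components: (r − (-22))·(-30) = (6)·(0).
Solving gives r = -22.

-22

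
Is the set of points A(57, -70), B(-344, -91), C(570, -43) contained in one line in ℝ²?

AB = (-401, -21), AC = (513, 27).
If collinear, AC would be a scalar multiple of AB. But (-401)·(27) ≠ (-21)·(513) (difference -54), so they are not parallel; the points are not collinear.

No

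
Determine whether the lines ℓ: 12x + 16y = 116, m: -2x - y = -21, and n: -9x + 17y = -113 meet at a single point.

Lines aᵢx + bᵢy = cᵢ with pairwise distinct directions are concurrent exactly when det[aᵢ bᵢ cᵢ] = 0.
Here the determinant is 60.
Nonzero, so no common point exists.

No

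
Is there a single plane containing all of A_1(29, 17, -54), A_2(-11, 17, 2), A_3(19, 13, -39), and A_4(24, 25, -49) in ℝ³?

Yes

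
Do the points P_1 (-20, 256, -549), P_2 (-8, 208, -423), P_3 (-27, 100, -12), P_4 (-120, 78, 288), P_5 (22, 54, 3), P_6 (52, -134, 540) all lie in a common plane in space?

No

The plane through P_1, P_2, P_3 has normal n = P_1P_2 × P_1P_3 = (-6120, -7326, -2208) and equation n·P = -540864.
Checking the remaining points: n·P_4 = -472932, n·P_5 = -536868, n·P_6 = -528876.
Since n·P_4 = -472932 ≠ -540864, P_4 is off the plane and the points are not all coplanar.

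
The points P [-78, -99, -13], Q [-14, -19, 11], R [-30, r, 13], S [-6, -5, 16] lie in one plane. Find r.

-23

Normal to plane PQS: n = (64, -128, 256); plane equation n·X = 4352.
Requiring n·R = 4352: (-128)r + (1408) = 4352.
So r = -23.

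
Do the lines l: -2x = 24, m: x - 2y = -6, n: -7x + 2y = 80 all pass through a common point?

No

The three lines meet at one point iff the augmented coefficient matrix [aᵢ bᵢ cᵢ] has rank < 3, i.e. its determinant vanishes.
Here the determinant is 8.
Nonzero, so no common point exists.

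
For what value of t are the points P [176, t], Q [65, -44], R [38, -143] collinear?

Collinearity: (P − Q) must be parallel to (R − Q) = (-27, -99).
Cross-multiplying the components: (t − (-44))·(-27) = (111)·(-99).
Solving gives t = 363.

363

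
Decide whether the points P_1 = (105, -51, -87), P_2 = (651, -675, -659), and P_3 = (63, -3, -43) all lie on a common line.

Yes

P_1P_2 = (546, -624, -572), P_1P_3 = (-42, 48, 44).
P_1P_2 × P_1P_3 = (0, 0, 0).
The cross product vanishes, so the three points are collinear.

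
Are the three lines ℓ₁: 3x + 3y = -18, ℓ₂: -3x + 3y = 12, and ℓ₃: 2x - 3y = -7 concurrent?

Intersecting ℓ₁ and ℓ₂: solving the 2×2 system gives (x, y) = (-5, -1).
Substitute into ℓ₃: (2)(-5) + (-3)(-1) = -7.
This equals -7, so (-5, -1) lies on all three lines and they are concurrent.

Yes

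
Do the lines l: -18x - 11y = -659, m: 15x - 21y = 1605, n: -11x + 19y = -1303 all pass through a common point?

Intersecting l and m: solving the 2×2 system gives (x, y) = (58, -35).
Substitute into n: (-11)(58) + (19)(-35) = -1303.
This equals -1303, so (58, -35) lies on all three lines and they are concurrent.

Yes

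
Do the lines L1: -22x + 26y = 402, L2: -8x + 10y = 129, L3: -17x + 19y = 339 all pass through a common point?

No

Intersecting L1 and L2: solving the 2×2 system gives (x, y) = (-111/2, -63/2).
Substitute into L3: (-17)(-111/2) + (19)(-63/2) = 345.
But L3 requires 339 ≠ 345, so the three lines have no common point.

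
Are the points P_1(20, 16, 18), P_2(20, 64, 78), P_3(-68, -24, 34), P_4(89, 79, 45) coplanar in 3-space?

Yes

The four points are coplanar iff the 3×3 determinant with rows P_1P_2, P_1P_3, P_1P_4 is zero.
Rows: (0, 48, 60), (-88, -40, 16), (69, 63, 27).
Expanding along the first row: (0)(-2088) − (48)(-3480) + (60)(-2784) = 0.
Zero determinant ⇒ coplanar.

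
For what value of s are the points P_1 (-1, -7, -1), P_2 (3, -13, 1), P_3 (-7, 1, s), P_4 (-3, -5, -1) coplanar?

-3

Coplanarity ⇔ det[P_1P_2; P_1P_3; P_1P_4] = 0.
Expanding, this is linear in s: (4)s + (12) = 0.
So s = -3.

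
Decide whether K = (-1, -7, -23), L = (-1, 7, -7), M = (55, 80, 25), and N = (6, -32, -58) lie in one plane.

Yes

With K as base: KL = (0, 14, 16), KM = (56, 87, 48), KN = (7, -25, -35).
KM × KN = (-1845, 2296, -2009).
KL · (KM × KN) = 0.
The scalar triple product vanishes, so the four points are coplanar.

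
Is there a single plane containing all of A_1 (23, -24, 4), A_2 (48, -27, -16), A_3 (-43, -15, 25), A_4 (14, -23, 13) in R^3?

No

The four points are coplanar iff the 3×3 determinant with rows A_1A_2, A_1A_3, A_1A_4 is zero.
Rows: (25, -3, -20), (-66, 9, 21), (-9, 1, 9).
Expanding along the first row: (25)(60) − (-3)(-405) + (-20)(15) = -15.
Nonzero ⇒ not coplanar.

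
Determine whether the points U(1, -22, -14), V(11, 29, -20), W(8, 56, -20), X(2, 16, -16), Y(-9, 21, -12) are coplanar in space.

Yes

The plane through U, V, W has normal n = UV × UW = (162, 18, 423) and equation n·P = -6156.
Checking the remaining points: n·X = -6156, n·Y = -6156.
All equal -6156, so all 5 points lie in one plane.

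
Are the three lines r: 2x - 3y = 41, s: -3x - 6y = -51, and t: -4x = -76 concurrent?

Intersecting r and s: solving the 2×2 system gives (x, y) = (19, -1).
Substitute into t: (-4)(19) + (0)(-1) = -76.
This equals -76, so (19, -1) lies on all three lines and they are concurrent.

Yes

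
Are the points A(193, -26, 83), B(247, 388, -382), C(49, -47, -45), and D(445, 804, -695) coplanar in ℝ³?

The four points are coplanar iff the 3×3 determinant with rows AB, AC, AD is zero.
Rows: (54, 414, -465), (-144, -21, -128), (252, 830, -778).
Expanding along the first row: (54)(122578) − (414)(144288) + (-465)(-114228) = 0.
Zero determinant ⇒ coplanar.

Yes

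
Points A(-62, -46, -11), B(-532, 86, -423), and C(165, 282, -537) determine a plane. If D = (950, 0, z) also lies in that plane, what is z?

265

Coplanarity requires AB · (AC × AD) = 0.
AB = (-470, 132, -412), AC = (227, 328, -526); the triple product is linear in z with coefficient -184124 and constant term 48792860.
Setting it to zero: z = 265.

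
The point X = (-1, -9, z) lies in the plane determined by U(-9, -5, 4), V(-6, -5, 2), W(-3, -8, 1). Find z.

The plane through U, V, W has equation −6x − 3y − 9z = 33.
Substituting X: (-9)z + (33) = 33, so z = 0.

0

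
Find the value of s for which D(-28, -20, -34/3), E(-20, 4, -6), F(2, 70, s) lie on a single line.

Collinearity requires DE × DF = 0; each component is linear in s.
The x-component gives (24)s + (-208) = 0, so s = 26/3.
The remaining components then also vanish.

26/3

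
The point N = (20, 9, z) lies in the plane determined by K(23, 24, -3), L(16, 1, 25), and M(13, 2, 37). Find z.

9

Coplanarity requires KL · (KM × KN) = 0.
KL = (-7, -23, 28), KM = (-10, -22, 40); the triple product is linear in z with coefficient -76 and constant term 684.
Setting it to zero: z = 9.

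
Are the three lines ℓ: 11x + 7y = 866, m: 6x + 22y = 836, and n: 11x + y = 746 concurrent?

Yes

Intersecting ℓ and m: solving the 2×2 system gives (x, y) = (66, 20).
Substitute into n: (11)(66) + (1)(20) = 746.
This equals 746, so (66, 20) lies on all three lines and they are concurrent.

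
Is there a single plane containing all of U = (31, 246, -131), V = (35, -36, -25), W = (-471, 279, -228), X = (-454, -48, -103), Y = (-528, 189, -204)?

The plane through U, V, W has normal n = UV × UW = (23856, -52824, -141432) and equation n·P = 6272424.
Checking the remaining points: n·X = 6272424, n·Y = 6272424.
All equal 6272424, so all 5 points lie in one plane.

Yes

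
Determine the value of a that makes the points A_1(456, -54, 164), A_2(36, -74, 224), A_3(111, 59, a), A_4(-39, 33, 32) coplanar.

The points are coplanar iff A_1A_2 · (A_1A_3 × A_1A_4) = 0.
Expanding, this is linear in a: (46440)a + (1114560) = 0.
So a = -24.

-24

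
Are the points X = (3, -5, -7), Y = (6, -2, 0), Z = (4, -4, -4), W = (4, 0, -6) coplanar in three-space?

No

With X as base: XY = (3, 3, 7), XZ = (1, 1, 3), XW = (1, 5, 1).
XZ × XW = (-14, 2, 4).
XY · (XZ × XW) = -8.
Since -8 ≠ 0, the four points are not coplanar.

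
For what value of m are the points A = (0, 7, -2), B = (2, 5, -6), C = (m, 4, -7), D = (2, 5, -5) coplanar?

3

Normal to plane ABD: n = (-2, -2, 0); plane equation n·P = -14.
Requiring n·C = -14: (-2)m + (-8) = -14.
So m = 3.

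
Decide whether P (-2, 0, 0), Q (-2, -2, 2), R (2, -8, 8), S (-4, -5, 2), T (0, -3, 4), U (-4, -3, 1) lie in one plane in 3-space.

The plane through P, Q, R has normal n = PQ × PR = (0, 8, 8) and equation n·X = 0.
Checking the remaining points: n·S = -24, n·T = 8, n·U = -16.
Since n·S = -24 ≠ 0, S is off the plane and the points are not all coplanar.

No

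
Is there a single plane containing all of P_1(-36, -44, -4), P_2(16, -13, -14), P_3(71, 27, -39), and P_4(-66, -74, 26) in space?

Yes

With P_1 as base: P_1P_2 = (52, 31, -10), P_1P_3 = (107, 71, -35), P_1P_4 = (-30, -30, 30).
P_1P_3 × P_1P_4 = (1080, -2160, -1080).
P_1P_2 · (P_1P_3 × P_1P_4) = 0.
The scalar triple product vanishes, so the four points are coplanar.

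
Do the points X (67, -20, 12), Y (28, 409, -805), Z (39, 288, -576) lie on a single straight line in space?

XY = (-39, 429, -817), XZ = (-28, 308, -588).
XY × XZ = (-616, -56, 0).
The cross product is nonzero, so the points do not lie on one line.

No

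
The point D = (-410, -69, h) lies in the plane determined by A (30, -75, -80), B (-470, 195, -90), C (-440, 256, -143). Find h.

72

Coplanarity requires AB · (AC × AD) = 0.
AB = (-500, 270, -10), AC = (-470, 331, -63); the triple product is linear in h with coefficient -38600 and constant term 2779200.
Setting it to zero: h = 72.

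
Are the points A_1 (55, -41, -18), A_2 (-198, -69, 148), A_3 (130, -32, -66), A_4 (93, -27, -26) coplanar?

The four points are coplanar iff the 3×3 determinant with rows A_1A_2, A_1A_3, A_1A_4 is zero.
Rows: (-253, -28, 166), (75, 9, -48), (38, 14, -8).
Expanding along the first row: (-253)(600) − (-28)(1224) + (166)(708) = 0.
Zero determinant ⇒ coplanar.

Yes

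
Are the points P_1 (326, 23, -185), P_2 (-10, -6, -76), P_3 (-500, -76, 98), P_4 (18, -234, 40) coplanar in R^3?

With P_1 as base: P_1P_2 = (-336, -29, 109), P_1P_3 = (-826, -99, 283), P_1P_4 = (-308, -257, 225).
P_1P_3 × P_1P_4 = (50456, 98686, 181790).
P_1P_2 · (P_1P_3 × P_1P_4) = 0.
The scalar triple product vanishes, so the four points are coplanar.

Yes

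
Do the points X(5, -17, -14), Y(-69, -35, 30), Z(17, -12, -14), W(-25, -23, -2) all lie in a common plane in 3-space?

No

A normal to the plane through X, Y, Z is n = XY × XZ = (-220, 528, -154).
The plane has equation n·P = -7920. For W: n·W = -6336.
-6336 ≠ -7920, so W is off the plane.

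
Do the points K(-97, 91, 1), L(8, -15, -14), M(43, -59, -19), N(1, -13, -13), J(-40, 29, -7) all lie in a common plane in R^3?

No

The plane through K, L, M has normal n = KL × KM = (-130, 0, -910) and equation n·P = 11700.
Checking the remaining points: n·N = 11700, n·J = 11570.
Since n·J = 11570 ≠ 11700, J is off the plane and the points are not all coplanar.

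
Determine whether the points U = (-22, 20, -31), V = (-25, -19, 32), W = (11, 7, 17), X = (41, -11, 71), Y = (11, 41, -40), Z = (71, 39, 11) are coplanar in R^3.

The plane through U, V, W has normal n = UV × UW = (-1053, 2223, 1326) and equation n·P = 26520.
Checking the remaining points: n·X = 26520, n·Y = 26520, n·Z = 26520.
All equal 26520, so all 6 points lie in one plane.

Yes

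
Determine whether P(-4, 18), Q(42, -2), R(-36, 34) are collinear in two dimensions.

No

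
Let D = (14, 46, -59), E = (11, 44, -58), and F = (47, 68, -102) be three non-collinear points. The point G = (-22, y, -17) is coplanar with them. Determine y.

22

A normal to the plane is n = DE × DF = (64, -96, 0).
G lies in the plane iff n · DG = 0.
This gives (-96)y + (2112) = 0, so y = 22.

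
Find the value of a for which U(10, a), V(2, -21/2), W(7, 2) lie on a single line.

19/2

Collinearity: (U − V) must be parallel to (W − V) = (5, 25/2).
Cross-multiplying the components: (a − (-21/2))·(5) = (8)·(25/2).
Solving gives a = 19/2.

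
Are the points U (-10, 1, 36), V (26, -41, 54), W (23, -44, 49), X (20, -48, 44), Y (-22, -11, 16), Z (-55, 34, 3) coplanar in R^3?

The plane through U, V, W has normal n = UV × UW = (264, 126, -234) and equation n·P = -10938.
Checking the remaining points: n·X = -11064, n·Y = -10938, n·Z = -10938.
Since n·X = -11064 ≠ -10938, X is off the plane and the points are not all coplanar.

No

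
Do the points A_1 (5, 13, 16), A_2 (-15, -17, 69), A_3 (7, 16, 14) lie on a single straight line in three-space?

No

A_1A_2 = (-20, -30, 53), A_1A_3 = (2, 3, -2).
Comparing components 2 and 3: (-30)(-2) − (53)(3) = -99 ≠ 0, so A_1A_2 and A_1A_3 are not parallel and the points are not collinear.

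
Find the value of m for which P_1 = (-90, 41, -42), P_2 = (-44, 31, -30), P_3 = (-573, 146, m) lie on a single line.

-168

Collinearity requires P_1P_2 × P_1P_3 = 0; each component is linear in m.
The x-component gives (-10)m + (-1680) = 0, so m = -168.
The remaining components then also vanish.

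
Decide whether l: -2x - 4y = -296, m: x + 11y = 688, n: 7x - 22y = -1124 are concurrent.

Intersecting l and m: solving the 2×2 system gives (x, y) = (28, 60).
Substitute into n: (7)(28) + (-22)(60) = -1124.
This equals -1124, so (28, 60) lies on all three lines and they are concurrent.

Yes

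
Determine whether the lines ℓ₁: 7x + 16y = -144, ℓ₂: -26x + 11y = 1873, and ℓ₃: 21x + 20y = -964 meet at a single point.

The three lines meet at one point iff the augmented coefficient matrix [aᵢ bᵢ cᵢ] has rank < 3, i.e. its determinant vanishes.
Here the determinant is 0.
It vanishes, so the lines are concurrent at (-64, 19).

Yes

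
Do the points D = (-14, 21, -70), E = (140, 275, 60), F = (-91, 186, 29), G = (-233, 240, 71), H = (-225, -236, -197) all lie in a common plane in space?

The plane through D, E, F has normal n = DE × DF = (3696, -25256, 44968) and equation n·P = -3729880.
Checking the remaining points: n·G = -3729880, n·H = -3729880.
All equal -3729880, so all 5 points lie in one plane.

Yes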